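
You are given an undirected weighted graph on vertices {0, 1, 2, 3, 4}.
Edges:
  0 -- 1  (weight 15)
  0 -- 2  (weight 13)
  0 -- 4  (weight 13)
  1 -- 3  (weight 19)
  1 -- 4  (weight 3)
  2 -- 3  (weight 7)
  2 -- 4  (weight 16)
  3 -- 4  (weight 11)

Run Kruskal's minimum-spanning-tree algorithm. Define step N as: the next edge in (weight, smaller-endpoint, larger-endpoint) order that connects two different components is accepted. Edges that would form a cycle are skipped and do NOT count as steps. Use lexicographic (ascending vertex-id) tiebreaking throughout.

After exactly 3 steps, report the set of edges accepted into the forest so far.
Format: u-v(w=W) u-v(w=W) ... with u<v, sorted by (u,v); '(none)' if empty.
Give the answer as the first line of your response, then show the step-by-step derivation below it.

1-4(w=3) 2-3(w=7) 3-4(w=11)

step 1: add edge 1-4 (w=3); MST = {1-4(w=3)}
step 2: add edge 2-3 (w=7); MST = {1-4(w=3) 2-3(w=7)}
step 3: add edge 3-4 (w=11); MST = {1-4(w=3) 2-3(w=7) 3-4(w=11)}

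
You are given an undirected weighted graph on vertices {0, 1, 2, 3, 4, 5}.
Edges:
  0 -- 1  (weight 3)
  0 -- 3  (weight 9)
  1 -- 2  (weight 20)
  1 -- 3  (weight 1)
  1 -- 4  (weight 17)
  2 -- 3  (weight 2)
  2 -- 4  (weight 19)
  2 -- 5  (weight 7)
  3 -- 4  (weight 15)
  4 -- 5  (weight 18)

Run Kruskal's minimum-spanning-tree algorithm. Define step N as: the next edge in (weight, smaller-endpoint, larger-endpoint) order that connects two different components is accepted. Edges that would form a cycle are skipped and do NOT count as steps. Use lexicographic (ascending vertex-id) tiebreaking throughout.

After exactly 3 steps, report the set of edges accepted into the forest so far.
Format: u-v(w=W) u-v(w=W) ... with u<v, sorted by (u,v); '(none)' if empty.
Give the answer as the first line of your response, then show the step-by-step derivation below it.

0-1(w=3) 1-3(w=1) 2-3(w=2)

step 1: add edge 1-3 (w=1); MST = {1-3(w=1)}
step 2: add edge 2-3 (w=2); MST = {1-3(w=1) 2-3(w=2)}
step 3: add edge 0-1 (w=3); MST = {0-1(w=3) 1-3(w=1) 2-3(w=2)}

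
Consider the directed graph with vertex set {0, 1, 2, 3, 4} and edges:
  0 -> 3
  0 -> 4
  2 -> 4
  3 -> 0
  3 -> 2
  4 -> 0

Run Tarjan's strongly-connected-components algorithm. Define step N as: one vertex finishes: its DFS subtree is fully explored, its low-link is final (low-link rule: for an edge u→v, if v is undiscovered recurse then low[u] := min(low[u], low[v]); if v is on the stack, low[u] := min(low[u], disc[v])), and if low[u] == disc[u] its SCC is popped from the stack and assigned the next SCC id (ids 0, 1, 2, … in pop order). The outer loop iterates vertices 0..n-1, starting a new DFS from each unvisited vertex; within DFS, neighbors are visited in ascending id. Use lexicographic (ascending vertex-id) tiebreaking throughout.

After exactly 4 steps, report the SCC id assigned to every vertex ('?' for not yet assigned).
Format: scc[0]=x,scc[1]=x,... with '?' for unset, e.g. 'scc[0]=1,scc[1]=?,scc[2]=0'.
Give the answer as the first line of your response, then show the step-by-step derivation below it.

scc[0]=0,scc[1]=?,scc[2]=0,scc[3]=0,scc[4]=0

step 1: low=(low[0]=0,low[1]=?,low[2]=2,low[3]=0,low[4]=0); scc=(scc[0]=?,scc[1]=?,scc[2]=?,scc[3]=?,scc[4]=?)
step 2: low=(low[0]=0,low[1]=?,low[2]=0,low[3]=0,low[4]=0); scc=(scc[0]=?,scc[1]=?,scc[2]=?,scc[3]=?,scc[4]=?)
step 3: low=(low[0]=0,low[1]=?,low[2]=0,low[3]=0,low[4]=0); scc=(scc[0]=?,scc[1]=?,scc[2]=?,scc[3]=?,scc[4]=?)
step 4: low=(low[0]=0,low[1]=?,low[2]=0,low[3]=0,low[4]=0); scc=(scc[0]=0,scc[1]=?,scc[2]=0,scc[3]=0,scc[4]=0)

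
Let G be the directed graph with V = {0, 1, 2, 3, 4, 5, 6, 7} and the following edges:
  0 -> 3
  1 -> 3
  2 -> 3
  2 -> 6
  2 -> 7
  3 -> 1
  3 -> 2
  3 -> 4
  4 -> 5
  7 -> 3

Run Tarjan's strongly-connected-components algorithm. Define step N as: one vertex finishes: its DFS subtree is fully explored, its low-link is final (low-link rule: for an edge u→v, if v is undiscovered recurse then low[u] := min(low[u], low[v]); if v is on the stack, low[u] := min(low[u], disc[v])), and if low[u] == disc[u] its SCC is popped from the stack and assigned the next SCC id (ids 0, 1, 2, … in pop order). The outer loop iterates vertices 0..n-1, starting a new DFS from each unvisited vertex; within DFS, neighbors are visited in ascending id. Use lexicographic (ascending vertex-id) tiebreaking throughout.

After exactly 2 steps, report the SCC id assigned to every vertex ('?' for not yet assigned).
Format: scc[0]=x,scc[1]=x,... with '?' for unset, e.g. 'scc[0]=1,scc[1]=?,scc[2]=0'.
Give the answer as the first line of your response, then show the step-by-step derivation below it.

scc[0]=?,scc[1]=?,scc[2]=?,scc[3]=?,scc[4]=?,scc[5]=?,scc[6]=0,scc[7]=?

step 1: low=(low[0]=0,low[1]=1,low[2]=?,low[3]=1,low[4]=?,low[5]=?,low[6]=?,low[7]=?); scc=(scc[0]=?,scc[1]=?,scc[2]=?,scc[3]=?,scc[4]=?,scc[5]=?,scc[6]=?,scc[7]=?)
step 2: low=(low[0]=0,low[1]=1,low[2]=1,low[3]=1,low[4]=?,low[5]=?,low[6]=4,low[7]=?); scc=(scc[0]=?,scc[1]=?,scc[2]=?,scc[3]=?,scc[4]=?,scc[5]=?,scc[6]=0,scc[7]=?)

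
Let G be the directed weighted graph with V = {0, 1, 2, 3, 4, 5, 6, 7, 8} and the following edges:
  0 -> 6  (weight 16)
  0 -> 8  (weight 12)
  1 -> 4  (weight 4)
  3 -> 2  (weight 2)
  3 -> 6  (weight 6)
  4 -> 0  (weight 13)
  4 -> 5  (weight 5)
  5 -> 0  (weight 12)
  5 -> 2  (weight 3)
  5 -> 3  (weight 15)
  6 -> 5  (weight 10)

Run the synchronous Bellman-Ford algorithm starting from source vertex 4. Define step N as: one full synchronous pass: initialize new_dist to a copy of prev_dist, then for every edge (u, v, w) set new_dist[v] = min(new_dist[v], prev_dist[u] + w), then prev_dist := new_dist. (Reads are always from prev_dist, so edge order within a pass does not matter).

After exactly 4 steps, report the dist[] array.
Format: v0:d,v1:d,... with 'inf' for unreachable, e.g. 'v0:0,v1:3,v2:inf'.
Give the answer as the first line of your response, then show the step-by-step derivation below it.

v0:13,v1:inf,v2:8,v3:20,v4:0,v5:5,v6:26,v7:inf,v8:25

step 1: dist = v0:13,v1:inf,v2:inf,v3:inf,v4:0,v5:5,v6:inf,v7:inf,v8:inf
step 2: dist = v0:13,v1:inf,v2:8,v3:20,v4:0,v5:5,v6:29,v7:inf,v8:25
step 3: dist = v0:13,v1:inf,v2:8,v3:20,v4:0,v5:5,v6:26,v7:inf,v8:25
step 4: dist = v0:13,v1:inf,v2:8,v3:20,v4:0,v5:5,v6:26,v7:inf,v8:25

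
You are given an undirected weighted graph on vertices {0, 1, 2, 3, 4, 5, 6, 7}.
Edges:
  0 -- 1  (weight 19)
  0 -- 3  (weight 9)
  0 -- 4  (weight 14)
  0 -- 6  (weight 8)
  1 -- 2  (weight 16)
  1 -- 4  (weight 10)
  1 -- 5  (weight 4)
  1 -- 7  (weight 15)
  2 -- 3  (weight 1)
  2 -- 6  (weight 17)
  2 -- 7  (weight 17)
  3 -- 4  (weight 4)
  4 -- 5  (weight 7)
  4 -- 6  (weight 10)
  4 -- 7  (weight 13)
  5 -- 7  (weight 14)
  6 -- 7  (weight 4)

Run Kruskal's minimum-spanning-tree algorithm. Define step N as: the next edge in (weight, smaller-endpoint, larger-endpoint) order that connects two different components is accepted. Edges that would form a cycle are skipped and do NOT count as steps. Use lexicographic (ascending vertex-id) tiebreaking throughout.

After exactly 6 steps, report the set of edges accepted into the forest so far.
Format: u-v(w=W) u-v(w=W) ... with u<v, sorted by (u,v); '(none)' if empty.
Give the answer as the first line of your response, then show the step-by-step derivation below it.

0-6(w=8) 1-5(w=4) 2-3(w=1) 3-4(w=4) 4-5(w=7) 6-7(w=4)

step 1: add edge 2-3 (w=1); MST = {2-3(w=1)}
step 2: add edge 1-5 (w=4); MST = {1-5(w=4) 2-3(w=1)}
step 3: add edge 3-4 (w=4); MST = {1-5(w=4) 2-3(w=1) 3-4(w=4)}
step 4: add edge 6-7 (w=4); MST = {1-5(w=4) 2-3(w=1) 3-4(w=4) 6-7(w=4)}
step 5: add edge 4-5 (w=7); MST = {1-5(w=4) 2-3(w=1) 3-4(w=4) 4-5(w=7) 6-7(w=4)}
step 6: add edge 0-6 (w=8); MST = {0-6(w=8) 1-5(w=4) 2-3(w=1) 3-4(w=4) 4-5(w=7) 6-7(w=4)}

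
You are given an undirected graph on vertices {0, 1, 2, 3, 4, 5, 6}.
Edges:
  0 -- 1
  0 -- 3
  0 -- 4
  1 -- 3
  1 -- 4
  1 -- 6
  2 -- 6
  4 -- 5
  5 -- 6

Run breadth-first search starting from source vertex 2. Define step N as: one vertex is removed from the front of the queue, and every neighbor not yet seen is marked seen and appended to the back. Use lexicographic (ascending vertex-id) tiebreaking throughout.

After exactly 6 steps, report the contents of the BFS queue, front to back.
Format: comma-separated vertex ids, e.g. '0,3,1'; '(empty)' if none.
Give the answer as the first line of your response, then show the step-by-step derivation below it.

4

step 1: dequeue 2; queue=[6]; order=2
step 2: dequeue 6; queue=[1,5]; order=2,6
step 3: dequeue 1; queue=[5,0,3,4]; order=2,6,1
step 4: dequeue 5; queue=[0,3,4]; order=2,6,1,5
step 5: dequeue 0; queue=[3,4]; order=2,6,1,5,0
step 6: dequeue 3; queue=[4]; order=2,6,1,5,0,3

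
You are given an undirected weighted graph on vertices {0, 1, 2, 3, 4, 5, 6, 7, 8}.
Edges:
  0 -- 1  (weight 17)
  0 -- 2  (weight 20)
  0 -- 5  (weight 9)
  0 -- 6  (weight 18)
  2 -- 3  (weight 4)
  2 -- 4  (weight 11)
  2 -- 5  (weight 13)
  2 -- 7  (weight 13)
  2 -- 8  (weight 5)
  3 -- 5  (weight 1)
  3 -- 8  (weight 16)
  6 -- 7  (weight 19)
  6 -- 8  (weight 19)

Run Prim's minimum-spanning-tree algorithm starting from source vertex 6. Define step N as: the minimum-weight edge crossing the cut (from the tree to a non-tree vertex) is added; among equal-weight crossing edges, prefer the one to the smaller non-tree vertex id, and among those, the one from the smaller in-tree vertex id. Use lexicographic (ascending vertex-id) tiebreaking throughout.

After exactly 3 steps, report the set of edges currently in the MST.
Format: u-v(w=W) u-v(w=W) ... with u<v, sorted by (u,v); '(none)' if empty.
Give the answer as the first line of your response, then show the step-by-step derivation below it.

0-5(w=9) 0-6(w=18) 3-5(w=1)

step 1: add edge 0-6 (w=18); MST = {0-6(w=18)}
step 2: add edge 0-5 (w=9); MST = {0-5(w=9) 0-6(w=18)}
step 3: add edge 3-5 (w=1); MST = {0-5(w=9) 0-6(w=18) 3-5(w=1)}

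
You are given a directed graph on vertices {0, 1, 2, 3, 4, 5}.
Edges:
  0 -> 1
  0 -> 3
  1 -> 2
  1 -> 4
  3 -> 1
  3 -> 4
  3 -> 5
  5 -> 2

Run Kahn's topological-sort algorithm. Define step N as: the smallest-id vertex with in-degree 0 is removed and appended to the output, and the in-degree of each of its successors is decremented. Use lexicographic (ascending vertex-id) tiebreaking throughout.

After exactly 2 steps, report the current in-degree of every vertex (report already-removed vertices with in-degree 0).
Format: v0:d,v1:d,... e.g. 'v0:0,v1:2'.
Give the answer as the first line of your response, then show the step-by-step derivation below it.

v0:0,v1:0,v2:2,v3:0,v4:1,v5:0

step 1: output 0; order=[0]; indeg=(0,1,2,0,2,1)
step 2: output 3; order=[0,3]; indeg=(0,0,2,0,1,0)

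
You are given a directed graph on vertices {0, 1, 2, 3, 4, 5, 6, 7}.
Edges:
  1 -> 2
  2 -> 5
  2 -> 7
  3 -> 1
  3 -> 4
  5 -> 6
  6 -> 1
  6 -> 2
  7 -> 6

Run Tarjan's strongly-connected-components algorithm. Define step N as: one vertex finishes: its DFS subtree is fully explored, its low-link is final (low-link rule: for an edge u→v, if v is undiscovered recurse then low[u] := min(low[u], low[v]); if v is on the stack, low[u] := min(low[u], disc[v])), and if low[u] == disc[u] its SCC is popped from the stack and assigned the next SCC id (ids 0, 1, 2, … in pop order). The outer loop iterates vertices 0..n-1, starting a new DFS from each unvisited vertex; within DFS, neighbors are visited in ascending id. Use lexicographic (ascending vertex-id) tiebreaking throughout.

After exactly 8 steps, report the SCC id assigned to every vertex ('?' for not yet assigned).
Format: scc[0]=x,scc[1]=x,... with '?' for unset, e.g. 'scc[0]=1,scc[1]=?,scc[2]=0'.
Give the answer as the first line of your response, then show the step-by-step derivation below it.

scc[0]=0,scc[1]=1,scc[2]=1,scc[3]=3,scc[4]=2,scc[5]=1,scc[6]=1,scc[7]=1

step 1: low=(low[0]=0,low[1]=?,low[2]=?,low[3]=?,low[4]=?,low[5]=?,low[6]=?,low[7]=?); scc=(scc[0]=0,scc[1]=?,scc[2]=?,scc[3]=?,scc[4]=?,scc[5]=?,scc[6]=?,scc[7]=?)
step 2: low=(low[0]=0,low[1]=1,low[2]=2,low[3]=?,low[4]=?,low[5]=3,low[6]=1,low[7]=?); scc=(scc[0]=0,scc[1]=?,scc[2]=?,scc[3]=?,scc[4]=?,scc[5]=?,scc[6]=?,scc[7]=?)
step 3: low=(low[0]=0,low[1]=1,low[2]=2,low[3]=?,low[4]=?,low[5]=1,low[6]=1,low[7]=?); scc=(scc[0]=0,scc[1]=?,scc[2]=?,scc[3]=?,scc[4]=?,scc[5]=?,scc[6]=?,scc[7]=?)
step 4: low=(low[0]=0,low[1]=1,low[2]=1,low[3]=?,low[4]=?,low[5]=1,low[6]=1,low[7]=4); scc=(scc[0]=0,scc[1]=?,scc[2]=?,scc[3]=?,scc[4]=?,scc[5]=?,scc[6]=?,scc[7]=?)
step 5: low=(low[0]=0,low[1]=1,low[2]=1,low[3]=?,low[4]=?,low[5]=1,low[6]=1,low[7]=4); scc=(scc[0]=0,scc[1]=?,scc[2]=?,scc[3]=?,scc[4]=?,scc[5]=?,scc[6]=?,scc[7]=?)
step 6: low=(low[0]=0,low[1]=1,low[2]=1,low[3]=?,low[4]=?,low[5]=1,low[6]=1,low[7]=4); scc=(scc[0]=0,scc[1]=1,scc[2]=1,scc[3]=?,scc[4]=?,scc[5]=1,scc[6]=1,scc[7]=1)
step 7: low=(low[0]=0,low[1]=1,low[2]=1,low[3]=6,low[4]=7,low[5]=1,low[6]=1,low[7]=4); scc=(scc[0]=0,scc[1]=1,scc[2]=1,scc[3]=?,scc[4]=2,scc[5]=1,scc[6]=1,scc[7]=1)
step 8: low=(low[0]=0,low[1]=1,low[2]=1,low[3]=6,low[4]=7,low[5]=1,low[6]=1,low[7]=4); scc=(scc[0]=0,scc[1]=1,scc[2]=1,scc[3]=3,scc[4]=2,scc[5]=1,scc[6]=1,scc[7]=1)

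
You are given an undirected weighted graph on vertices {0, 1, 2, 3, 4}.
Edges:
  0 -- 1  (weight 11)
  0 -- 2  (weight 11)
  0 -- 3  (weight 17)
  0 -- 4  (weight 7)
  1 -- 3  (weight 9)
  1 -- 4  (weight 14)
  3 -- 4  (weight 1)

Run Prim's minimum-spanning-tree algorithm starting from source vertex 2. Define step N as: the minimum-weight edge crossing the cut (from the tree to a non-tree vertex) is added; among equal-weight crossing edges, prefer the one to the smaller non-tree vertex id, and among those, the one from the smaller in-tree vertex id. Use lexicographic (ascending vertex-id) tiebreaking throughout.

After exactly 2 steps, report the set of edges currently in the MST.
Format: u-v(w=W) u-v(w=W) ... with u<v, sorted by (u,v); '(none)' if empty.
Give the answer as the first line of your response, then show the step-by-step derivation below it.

0-2(w=11) 0-4(w=7)

step 1: add edge 0-2 (w=11); MST = {0-2(w=11)}
step 2: add edge 0-4 (w=7); MST = {0-2(w=11) 0-4(w=7)}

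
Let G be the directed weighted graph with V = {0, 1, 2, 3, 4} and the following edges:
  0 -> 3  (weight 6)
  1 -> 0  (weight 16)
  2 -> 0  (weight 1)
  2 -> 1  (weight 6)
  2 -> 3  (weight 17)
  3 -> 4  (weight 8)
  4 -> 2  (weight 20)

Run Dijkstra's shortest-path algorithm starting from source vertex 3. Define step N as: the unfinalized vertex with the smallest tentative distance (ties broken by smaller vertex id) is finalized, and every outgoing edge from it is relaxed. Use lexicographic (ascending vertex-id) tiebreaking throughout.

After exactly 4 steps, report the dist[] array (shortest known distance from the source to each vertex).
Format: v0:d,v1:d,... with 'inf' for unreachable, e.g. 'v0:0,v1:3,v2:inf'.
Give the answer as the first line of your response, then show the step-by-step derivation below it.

v0:29,v1:34,v2:28,v3:0,v4:8

step 1: dist = v0:inf,v1:inf,v2:inf,v3:0,v4:8
step 2: dist = v0:inf,v1:inf,v2:28,v3:0,v4:8
step 3: dist = v0:29,v1:34,v2:28,v3:0,v4:8
step 4: dist = v0:29,v1:34,v2:28,v3:0,v4:8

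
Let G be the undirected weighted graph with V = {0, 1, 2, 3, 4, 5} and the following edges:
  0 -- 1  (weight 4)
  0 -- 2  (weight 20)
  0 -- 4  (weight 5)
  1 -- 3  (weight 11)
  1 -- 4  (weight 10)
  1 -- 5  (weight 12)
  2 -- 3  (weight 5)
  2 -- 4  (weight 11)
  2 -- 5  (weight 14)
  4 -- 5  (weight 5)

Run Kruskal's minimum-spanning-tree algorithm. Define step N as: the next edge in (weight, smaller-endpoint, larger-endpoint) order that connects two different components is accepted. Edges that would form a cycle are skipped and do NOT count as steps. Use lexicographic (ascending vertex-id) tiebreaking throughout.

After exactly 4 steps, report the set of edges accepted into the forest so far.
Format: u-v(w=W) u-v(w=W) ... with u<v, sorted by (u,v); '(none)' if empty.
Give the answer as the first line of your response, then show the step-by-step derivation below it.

0-1(w=4) 0-4(w=5) 2-3(w=5) 4-5(w=5)

step 1: add edge 0-1 (w=4); MST = {0-1(w=4)}
step 2: add edge 0-4 (w=5); MST = {0-1(w=4) 0-4(w=5)}
step 3: add edge 2-3 (w=5); MST = {0-1(w=4) 0-4(w=5) 2-3(w=5)}
step 4: add edge 4-5 (w=5); MST = {0-1(w=4) 0-4(w=5) 2-3(w=5) 4-5(w=5)}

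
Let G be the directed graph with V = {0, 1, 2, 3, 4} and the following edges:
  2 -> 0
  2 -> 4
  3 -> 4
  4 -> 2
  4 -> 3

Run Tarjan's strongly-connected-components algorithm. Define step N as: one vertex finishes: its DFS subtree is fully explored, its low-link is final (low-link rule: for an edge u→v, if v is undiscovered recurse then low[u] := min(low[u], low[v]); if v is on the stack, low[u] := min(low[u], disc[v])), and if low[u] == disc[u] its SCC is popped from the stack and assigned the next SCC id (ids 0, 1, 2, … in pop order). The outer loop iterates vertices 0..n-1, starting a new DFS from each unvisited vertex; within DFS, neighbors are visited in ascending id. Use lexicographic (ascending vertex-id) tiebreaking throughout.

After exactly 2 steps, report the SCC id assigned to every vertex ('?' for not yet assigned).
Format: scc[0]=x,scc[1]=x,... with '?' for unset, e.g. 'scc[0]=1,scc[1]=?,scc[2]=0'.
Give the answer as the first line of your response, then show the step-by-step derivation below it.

scc[0]=0,scc[1]=1,scc[2]=?,scc[3]=?,scc[4]=?

step 1: low=(low[0]=0,low[1]=?,low[2]=?,low[3]=?,low[4]=?); scc=(scc[0]=0,scc[1]=?,scc[2]=?,scc[3]=?,scc[4]=?)
step 2: low=(low[0]=0,low[1]=1,low[2]=?,low[3]=?,low[4]=?); scc=(scc[0]=0,scc[1]=1,scc[2]=?,scc[3]=?,scc[4]=?)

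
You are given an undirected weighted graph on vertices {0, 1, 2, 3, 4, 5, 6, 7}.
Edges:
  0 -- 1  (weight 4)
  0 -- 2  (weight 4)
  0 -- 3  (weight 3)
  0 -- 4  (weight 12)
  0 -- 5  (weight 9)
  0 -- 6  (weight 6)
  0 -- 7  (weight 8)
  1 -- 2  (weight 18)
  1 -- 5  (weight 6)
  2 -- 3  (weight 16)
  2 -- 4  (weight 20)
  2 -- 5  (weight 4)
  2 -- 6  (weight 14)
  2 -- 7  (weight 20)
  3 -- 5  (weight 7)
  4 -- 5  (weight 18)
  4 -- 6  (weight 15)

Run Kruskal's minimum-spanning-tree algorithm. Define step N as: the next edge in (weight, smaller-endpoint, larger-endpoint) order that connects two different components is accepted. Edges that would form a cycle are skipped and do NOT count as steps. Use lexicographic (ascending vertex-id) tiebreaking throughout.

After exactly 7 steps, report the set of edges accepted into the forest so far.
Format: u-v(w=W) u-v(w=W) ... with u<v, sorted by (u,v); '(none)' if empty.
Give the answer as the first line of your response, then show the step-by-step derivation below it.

0-1(w=4) 0-2(w=4) 0-3(w=3) 0-4(w=12) 0-6(w=6) 0-7(w=8) 2-5(w=4)

step 1: add edge 0-3 (w=3); MST = {0-3(w=3)}
step 2: add edge 0-1 (w=4); MST = {0-1(w=4) 0-3(w=3)}
step 3: add edge 0-2 (w=4); MST = {0-1(w=4) 0-2(w=4) 0-3(w=3)}
step 4: add edge 2-5 (w=4); MST = {0-1(w=4) 0-2(w=4) 0-3(w=3) 2-5(w=4)}
step 5: add edge 0-6 (w=6); MST = {0-1(w=4) 0-2(w=4) 0-3(w=3) 0-6(w=6) 2-5(w=4)}
step 6: add edge 0-7 (w=8); MST = {0-1(w=4) 0-2(w=4) 0-3(w=3) 0-6(w=6) 0-7(w=8) 2-5(w=4)}
step 7: add edge 0-4 (w=12); MST = {0-1(w=4) 0-2(w=4) 0-3(w=3) 0-4(w=12) 0-6(w=6) 0-7(w=8) 2-5(w=4)}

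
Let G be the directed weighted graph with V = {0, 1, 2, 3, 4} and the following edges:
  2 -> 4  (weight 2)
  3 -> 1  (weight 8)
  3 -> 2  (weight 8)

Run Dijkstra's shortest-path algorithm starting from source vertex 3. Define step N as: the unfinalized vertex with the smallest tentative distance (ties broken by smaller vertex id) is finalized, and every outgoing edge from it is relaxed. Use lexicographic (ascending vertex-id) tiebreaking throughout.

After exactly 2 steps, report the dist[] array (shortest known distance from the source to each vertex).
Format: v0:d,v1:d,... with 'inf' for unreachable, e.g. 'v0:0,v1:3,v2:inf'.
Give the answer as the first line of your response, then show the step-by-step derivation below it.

v0:inf,v1:8,v2:8,v3:0,v4:inf

step 1: dist = v0:inf,v1:8,v2:8,v3:0,v4:inf
step 2: dist = v0:inf,v1:8,v2:8,v3:0,v4:inf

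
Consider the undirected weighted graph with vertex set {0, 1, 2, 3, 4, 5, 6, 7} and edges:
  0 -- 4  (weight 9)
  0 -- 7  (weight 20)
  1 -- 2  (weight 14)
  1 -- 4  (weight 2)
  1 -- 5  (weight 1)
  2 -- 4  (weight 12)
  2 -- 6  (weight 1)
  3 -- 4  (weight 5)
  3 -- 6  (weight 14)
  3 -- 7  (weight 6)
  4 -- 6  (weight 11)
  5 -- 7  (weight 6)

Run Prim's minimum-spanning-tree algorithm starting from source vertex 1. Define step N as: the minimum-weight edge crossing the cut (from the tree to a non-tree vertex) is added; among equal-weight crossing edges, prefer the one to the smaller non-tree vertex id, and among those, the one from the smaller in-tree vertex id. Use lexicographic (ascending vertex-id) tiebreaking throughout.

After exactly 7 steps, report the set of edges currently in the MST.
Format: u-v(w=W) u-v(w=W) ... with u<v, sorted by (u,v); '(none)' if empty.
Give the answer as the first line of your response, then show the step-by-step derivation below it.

0-4(w=9) 1-4(w=2) 1-5(w=1) 2-6(w=1) 3-4(w=5) 3-7(w=6) 4-6(w=11)

step 1: add edge 1-5 (w=1); MST = {1-5(w=1)}
step 2: add edge 1-4 (w=2); MST = {1-4(w=2) 1-5(w=1)}
step 3: add edge 3-4 (w=5); MST = {1-4(w=2) 1-5(w=1) 3-4(w=5)}
step 4: add edge 3-7 (w=6); MST = {1-4(w=2) 1-5(w=1) 3-4(w=5) 3-7(w=6)}
step 5: add edge 0-4 (w=9); MST = {0-4(w=9) 1-4(w=2) 1-5(w=1) 3-4(w=5) 3-7(w=6)}
step 6: add edge 4-6 (w=11); MST = {0-4(w=9) 1-4(w=2) 1-5(w=1) 3-4(w=5) 3-7(w=6) 4-6(w=11)}
step 7: add edge 2-6 (w=1); MST = {0-4(w=9) 1-4(w=2) 1-5(w=1) 2-6(w=1) 3-4(w=5) 3-7(w=6) 4-6(w=11)}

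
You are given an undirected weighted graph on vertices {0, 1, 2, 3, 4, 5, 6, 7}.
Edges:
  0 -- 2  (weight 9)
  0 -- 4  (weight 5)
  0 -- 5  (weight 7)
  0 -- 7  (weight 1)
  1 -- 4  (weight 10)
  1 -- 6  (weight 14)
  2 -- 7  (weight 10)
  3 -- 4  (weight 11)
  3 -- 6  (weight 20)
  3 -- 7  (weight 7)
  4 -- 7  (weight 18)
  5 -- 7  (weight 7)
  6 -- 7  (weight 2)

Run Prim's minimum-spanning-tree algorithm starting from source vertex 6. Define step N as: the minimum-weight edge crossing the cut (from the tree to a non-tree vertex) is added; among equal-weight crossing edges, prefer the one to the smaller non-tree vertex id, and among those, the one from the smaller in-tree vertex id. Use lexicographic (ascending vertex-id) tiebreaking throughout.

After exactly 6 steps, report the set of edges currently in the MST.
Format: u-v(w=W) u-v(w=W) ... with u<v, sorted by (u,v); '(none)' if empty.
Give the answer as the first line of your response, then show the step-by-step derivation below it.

0-2(w=9) 0-4(w=5) 0-5(w=7) 0-7(w=1) 3-7(w=7) 6-7(w=2)

step 1: add edge 6-7 (w=2); MST = {6-7(w=2)}
step 2: add edge 0-7 (w=1); MST = {0-7(w=1) 6-7(w=2)}
step 3: add edge 0-4 (w=5); MST = {0-4(w=5) 0-7(w=1) 6-7(w=2)}
step 4: add edge 3-7 (w=7); MST = {0-4(w=5) 0-7(w=1) 3-7(w=7) 6-7(w=2)}
step 5: add edge 0-5 (w=7); MST = {0-4(w=5) 0-5(w=7) 0-7(w=1) 3-7(w=7) 6-7(w=2)}
step 6: add edge 0-2 (w=9); MST = {0-2(w=9) 0-4(w=5) 0-5(w=7) 0-7(w=1) 3-7(w=7) 6-7(w=2)}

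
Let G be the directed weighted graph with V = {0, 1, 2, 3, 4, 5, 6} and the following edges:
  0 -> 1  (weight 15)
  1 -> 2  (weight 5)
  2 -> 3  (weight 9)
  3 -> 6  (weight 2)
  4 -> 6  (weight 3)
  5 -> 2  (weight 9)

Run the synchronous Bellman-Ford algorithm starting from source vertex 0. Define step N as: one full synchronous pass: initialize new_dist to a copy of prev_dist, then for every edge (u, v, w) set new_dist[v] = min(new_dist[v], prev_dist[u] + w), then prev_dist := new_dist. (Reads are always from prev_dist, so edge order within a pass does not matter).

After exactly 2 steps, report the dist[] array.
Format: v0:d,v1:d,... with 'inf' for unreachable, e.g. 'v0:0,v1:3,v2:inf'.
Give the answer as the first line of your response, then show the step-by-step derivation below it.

v0:0,v1:15,v2:20,v3:inf,v4:inf,v5:inf,v6:inf

step 1: dist = v0:0,v1:15,v2:inf,v3:inf,v4:inf,v5:inf,v6:inf
step 2: dist = v0:0,v1:15,v2:20,v3:inf,v4:inf,v5:inf,v6:inf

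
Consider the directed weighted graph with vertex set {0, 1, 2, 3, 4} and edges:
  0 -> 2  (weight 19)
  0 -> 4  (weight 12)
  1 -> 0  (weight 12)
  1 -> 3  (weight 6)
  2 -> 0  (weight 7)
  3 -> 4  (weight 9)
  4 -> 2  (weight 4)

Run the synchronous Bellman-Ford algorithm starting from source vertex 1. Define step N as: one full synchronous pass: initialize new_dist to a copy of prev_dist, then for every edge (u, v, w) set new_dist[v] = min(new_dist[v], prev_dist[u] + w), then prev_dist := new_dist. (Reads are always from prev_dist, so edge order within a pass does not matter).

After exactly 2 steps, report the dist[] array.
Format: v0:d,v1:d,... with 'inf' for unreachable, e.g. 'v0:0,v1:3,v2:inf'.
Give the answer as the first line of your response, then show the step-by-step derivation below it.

v0:12,v1:0,v2:31,v3:6,v4:15

step 1: dist = v0:12,v1:0,v2:inf,v3:6,v4:inf
step 2: dist = v0:12,v1:0,v2:31,v3:6,v4:15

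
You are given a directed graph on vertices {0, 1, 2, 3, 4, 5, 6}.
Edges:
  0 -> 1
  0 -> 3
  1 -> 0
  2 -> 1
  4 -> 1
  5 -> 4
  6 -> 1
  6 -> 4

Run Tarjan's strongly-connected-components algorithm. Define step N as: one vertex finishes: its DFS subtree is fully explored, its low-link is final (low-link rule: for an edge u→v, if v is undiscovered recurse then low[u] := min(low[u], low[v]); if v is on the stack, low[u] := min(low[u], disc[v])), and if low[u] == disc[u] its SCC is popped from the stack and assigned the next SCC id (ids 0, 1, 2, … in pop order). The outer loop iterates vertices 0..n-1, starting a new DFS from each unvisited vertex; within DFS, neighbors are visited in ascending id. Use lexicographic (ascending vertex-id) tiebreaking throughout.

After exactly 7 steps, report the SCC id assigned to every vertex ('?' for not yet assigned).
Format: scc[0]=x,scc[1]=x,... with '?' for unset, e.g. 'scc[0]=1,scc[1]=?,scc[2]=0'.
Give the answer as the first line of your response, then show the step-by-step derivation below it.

scc[0]=1,scc[1]=1,scc[2]=2,scc[3]=0,scc[4]=3,scc[5]=4,scc[6]=5

step 1: low=(low[0]=0,low[1]=0,low[2]=?,low[3]=?,low[4]=?,low[5]=?,low[6]=?); scc=(scc[0]=?,scc[1]=?,scc[2]=?,scc[3]=?,scc[4]=?,scc[5]=?,scc[6]=?)
step 2: low=(low[0]=0,low[1]=0,low[2]=?,low[3]=2,low[4]=?,low[5]=?,low[6]=?); scc=(scc[0]=?,scc[1]=?,scc[2]=?,scc[3]=0,scc[4]=?,scc[5]=?,scc[6]=?)
step 3: low=(low[0]=0,low[1]=0,low[2]=?,low[3]=2,low[4]=?,low[5]=?,low[6]=?); scc=(scc[0]=1,scc[1]=1,scc[2]=?,scc[3]=0,scc[4]=?,scc[5]=?,scc[6]=?)
step 4: low=(low[0]=0,low[1]=0,low[2]=3,low[3]=2,low[4]=?,low[5]=?,low[6]=?); scc=(scc[0]=1,scc[1]=1,scc[2]=2,scc[3]=0,scc[4]=?,scc[5]=?,scc[6]=?)
step 5: low=(low[0]=0,low[1]=0,low[2]=3,low[3]=2,low[4]=4,low[5]=?,low[6]=?); scc=(scc[0]=1,scc[1]=1,scc[2]=2,scc[3]=0,scc[4]=3,scc[5]=?,scc[6]=?)
step 6: low=(low[0]=0,low[1]=0,low[2]=3,low[3]=2,low[4]=4,low[5]=5,low[6]=?); scc=(scc[0]=1,scc[1]=1,scc[2]=2,scc[3]=0,scc[4]=3,scc[5]=4,scc[6]=?)
step 7: low=(low[0]=0,low[1]=0,low[2]=3,low[3]=2,low[4]=4,low[5]=5,low[6]=6); scc=(scc[0]=1,scc[1]=1,scc[2]=2,scc[3]=0,scc[4]=3,scc[5]=4,scc[6]=5)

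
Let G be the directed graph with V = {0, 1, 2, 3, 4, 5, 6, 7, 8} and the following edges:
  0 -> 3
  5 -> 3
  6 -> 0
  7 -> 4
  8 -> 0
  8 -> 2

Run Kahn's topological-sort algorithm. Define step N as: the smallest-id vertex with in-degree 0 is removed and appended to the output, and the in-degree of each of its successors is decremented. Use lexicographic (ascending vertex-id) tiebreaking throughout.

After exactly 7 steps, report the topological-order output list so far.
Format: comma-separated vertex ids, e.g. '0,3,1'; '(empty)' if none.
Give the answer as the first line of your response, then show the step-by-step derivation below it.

1,5,6,7,4,8,0

step 1: output 1; order=[1]; indeg=(2,0,1,2,1,0,0,0,0)
step 2: output 5; order=[1,5]; indeg=(2,0,1,1,1,0,0,0,0)
step 3: output 6; order=[1,5,6]; indeg=(1,0,1,1,1,0,0,0,0)
step 4: output 7; order=[1,5,6,7]; indeg=(1,0,1,1,0,0,0,0,0)
step 5: output 4; order=[1,5,6,7,4]; indeg=(1,0,1,1,0,0,0,0,0)
step 6: output 8; order=[1,5,6,7,4,8]; indeg=(0,0,0,1,0,0,0,0,0)
step 7: output 0; order=[1,5,6,7,4,8,0]; indeg=(0,0,0,0,0,0,0,0,0)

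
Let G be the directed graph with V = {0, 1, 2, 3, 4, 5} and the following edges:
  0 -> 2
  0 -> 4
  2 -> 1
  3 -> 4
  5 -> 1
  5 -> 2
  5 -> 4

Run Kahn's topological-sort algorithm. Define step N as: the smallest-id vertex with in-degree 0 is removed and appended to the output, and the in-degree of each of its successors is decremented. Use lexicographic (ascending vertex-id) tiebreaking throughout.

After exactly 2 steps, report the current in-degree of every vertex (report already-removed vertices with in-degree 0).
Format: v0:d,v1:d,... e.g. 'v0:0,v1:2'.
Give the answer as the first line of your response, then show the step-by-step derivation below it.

v0:0,v1:2,v2:1,v3:0,v4:1,v5:0

step 1: output 0; order=[0]; indeg=(0,2,1,0,2,0)
step 2: output 3; order=[0,3]; indeg=(0,2,1,0,1,0)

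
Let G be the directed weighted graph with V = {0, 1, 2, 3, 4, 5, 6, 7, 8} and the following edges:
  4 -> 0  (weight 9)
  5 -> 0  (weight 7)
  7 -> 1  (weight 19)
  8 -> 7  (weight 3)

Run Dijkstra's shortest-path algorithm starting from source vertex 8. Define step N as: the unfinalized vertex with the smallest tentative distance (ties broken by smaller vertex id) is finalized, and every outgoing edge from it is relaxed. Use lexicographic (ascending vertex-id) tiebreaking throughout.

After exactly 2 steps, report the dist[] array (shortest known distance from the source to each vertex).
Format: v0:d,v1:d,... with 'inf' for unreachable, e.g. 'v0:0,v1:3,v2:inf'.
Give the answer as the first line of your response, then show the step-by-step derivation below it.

v0:inf,v1:22,v2:inf,v3:inf,v4:inf,v5:inf,v6:inf,v7:3,v8:0

step 1: dist = v0:inf,v1:inf,v2:inf,v3:inf,v4:inf,v5:inf,v6:inf,v7:3,v8:0
step 2: dist = v0:inf,v1:22,v2:inf,v3:inf,v4:inf,v5:inf,v6:inf,v7:3,v8:0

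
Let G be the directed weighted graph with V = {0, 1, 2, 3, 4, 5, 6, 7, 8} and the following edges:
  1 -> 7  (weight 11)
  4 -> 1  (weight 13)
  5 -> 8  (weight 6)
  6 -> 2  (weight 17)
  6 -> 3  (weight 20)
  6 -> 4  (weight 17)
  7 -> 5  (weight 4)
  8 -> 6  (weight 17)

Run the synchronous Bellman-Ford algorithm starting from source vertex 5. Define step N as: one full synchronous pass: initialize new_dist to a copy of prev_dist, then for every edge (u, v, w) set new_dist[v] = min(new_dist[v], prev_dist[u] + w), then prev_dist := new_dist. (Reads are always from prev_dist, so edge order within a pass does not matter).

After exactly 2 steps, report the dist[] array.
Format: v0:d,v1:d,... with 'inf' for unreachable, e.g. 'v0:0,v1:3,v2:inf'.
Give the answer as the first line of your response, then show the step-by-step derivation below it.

v0:inf,v1:inf,v2:inf,v3:inf,v4:inf,v5:0,v6:23,v7:inf,v8:6

step 1: dist = v0:inf,v1:inf,v2:inf,v3:inf,v4:inf,v5:0,v6:inf,v7:inf,v8:6
step 2: dist = v0:inf,v1:inf,v2:inf,v3:inf,v4:inf,v5:0,v6:23,v7:inf,v8:6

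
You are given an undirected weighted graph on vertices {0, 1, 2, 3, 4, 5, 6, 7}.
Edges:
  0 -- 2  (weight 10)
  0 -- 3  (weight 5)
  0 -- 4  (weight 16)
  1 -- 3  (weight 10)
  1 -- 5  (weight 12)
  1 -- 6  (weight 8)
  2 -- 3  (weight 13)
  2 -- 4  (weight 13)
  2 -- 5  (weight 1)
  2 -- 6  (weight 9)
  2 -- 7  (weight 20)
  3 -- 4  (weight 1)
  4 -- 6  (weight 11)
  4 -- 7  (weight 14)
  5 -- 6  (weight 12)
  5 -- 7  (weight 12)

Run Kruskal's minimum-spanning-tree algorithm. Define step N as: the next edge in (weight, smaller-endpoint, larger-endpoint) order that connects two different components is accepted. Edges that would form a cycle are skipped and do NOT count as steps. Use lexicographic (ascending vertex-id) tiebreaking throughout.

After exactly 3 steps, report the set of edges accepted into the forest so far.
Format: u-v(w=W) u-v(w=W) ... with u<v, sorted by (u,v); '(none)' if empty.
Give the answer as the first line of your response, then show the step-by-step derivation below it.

0-3(w=5) 2-5(w=1) 3-4(w=1)

step 1: add edge 2-5 (w=1); MST = {2-5(w=1)}
step 2: add edge 3-4 (w=1); MST = {2-5(w=1) 3-4(w=1)}
step 3: add edge 0-3 (w=5); MST = {0-3(w=5) 2-5(w=1) 3-4(w=1)}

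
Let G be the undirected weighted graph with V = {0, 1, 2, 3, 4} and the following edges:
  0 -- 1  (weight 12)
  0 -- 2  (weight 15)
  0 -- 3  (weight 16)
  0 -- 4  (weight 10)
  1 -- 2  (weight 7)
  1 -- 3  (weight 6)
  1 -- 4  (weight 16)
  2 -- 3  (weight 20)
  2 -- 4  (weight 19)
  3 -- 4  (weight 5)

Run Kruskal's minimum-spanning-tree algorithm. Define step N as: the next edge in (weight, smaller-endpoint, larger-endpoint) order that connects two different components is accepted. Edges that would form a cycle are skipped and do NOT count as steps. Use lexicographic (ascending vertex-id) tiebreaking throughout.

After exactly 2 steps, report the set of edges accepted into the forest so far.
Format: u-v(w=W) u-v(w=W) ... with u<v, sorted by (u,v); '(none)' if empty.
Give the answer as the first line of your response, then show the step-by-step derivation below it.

1-3(w=6) 3-4(w=5)

step 1: add edge 3-4 (w=5); MST = {3-4(w=5)}
step 2: add edge 1-3 (w=6); MST = {1-3(w=6) 3-4(w=5)}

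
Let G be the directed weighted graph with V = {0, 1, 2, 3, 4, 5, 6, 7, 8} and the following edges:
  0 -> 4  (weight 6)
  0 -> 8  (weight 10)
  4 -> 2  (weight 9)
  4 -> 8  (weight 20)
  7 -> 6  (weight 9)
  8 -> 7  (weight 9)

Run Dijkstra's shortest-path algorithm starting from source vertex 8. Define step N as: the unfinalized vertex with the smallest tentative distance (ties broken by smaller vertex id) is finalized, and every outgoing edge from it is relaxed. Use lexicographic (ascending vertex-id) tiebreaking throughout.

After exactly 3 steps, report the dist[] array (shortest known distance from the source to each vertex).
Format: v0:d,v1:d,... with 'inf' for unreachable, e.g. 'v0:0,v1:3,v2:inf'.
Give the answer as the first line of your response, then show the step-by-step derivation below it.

v0:inf,v1:inf,v2:inf,v3:inf,v4:inf,v5:inf,v6:18,v7:9,v8:0

step 1: dist = v0:inf,v1:inf,v2:inf,v3:inf,v4:inf,v5:inf,v6:inf,v7:9,v8:0
step 2: dist = v0:inf,v1:inf,v2:inf,v3:inf,v4:inf,v5:inf,v6:18,v7:9,v8:0
step 3: dist = v0:inf,v1:inf,v2:inf,v3:inf,v4:inf,v5:inf,v6:18,v7:9,v8:0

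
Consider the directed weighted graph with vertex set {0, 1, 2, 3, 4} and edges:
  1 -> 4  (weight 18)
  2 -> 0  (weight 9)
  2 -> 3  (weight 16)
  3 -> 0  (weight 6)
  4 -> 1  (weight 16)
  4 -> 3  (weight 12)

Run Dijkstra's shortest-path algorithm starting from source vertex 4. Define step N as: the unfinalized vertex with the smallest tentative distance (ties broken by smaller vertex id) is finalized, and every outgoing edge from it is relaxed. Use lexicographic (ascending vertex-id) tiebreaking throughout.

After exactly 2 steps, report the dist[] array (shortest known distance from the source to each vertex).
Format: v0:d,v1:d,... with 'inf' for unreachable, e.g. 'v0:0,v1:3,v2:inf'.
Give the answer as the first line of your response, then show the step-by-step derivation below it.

v0:18,v1:16,v2:inf,v3:12,v4:0

step 1: dist = v0:inf,v1:16,v2:inf,v3:12,v4:0
step 2: dist = v0:18,v1:16,v2:inf,v3:12,v4:0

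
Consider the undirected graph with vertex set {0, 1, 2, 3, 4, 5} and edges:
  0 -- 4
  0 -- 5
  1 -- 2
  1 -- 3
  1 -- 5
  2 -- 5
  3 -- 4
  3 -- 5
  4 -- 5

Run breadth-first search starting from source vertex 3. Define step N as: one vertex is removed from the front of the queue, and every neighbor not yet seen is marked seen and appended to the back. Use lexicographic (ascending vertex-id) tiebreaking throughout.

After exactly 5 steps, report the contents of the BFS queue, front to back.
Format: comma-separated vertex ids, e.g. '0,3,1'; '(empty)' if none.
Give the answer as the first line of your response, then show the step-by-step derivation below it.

0

step 1: dequeue 3; queue=[1,4,5]; order=3
step 2: dequeue 1; queue=[4,5,2]; order=3,1
step 3: dequeue 4; queue=[5,2,0]; order=3,1,4
step 4: dequeue 5; queue=[2,0]; order=3,1,4,5
step 5: dequeue 2; queue=[0]; order=3,1,4,5,2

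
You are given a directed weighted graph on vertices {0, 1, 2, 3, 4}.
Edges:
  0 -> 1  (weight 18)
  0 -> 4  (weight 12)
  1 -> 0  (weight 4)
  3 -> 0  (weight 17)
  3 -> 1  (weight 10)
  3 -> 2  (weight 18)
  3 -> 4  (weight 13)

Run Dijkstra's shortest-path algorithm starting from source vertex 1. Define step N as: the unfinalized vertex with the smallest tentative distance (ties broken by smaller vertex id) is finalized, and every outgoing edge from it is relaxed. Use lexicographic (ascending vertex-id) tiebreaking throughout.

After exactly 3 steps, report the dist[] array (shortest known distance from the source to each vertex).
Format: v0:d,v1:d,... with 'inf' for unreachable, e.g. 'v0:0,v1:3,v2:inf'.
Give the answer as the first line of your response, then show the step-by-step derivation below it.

v0:4,v1:0,v2:inf,v3:inf,v4:16

step 1: dist = v0:4,v1:0,v2:inf,v3:inf,v4:inf
step 2: dist = v0:4,v1:0,v2:inf,v3:inf,v4:16
step 3: dist = v0:4,v1:0,v2:inf,v3:inf,v4:16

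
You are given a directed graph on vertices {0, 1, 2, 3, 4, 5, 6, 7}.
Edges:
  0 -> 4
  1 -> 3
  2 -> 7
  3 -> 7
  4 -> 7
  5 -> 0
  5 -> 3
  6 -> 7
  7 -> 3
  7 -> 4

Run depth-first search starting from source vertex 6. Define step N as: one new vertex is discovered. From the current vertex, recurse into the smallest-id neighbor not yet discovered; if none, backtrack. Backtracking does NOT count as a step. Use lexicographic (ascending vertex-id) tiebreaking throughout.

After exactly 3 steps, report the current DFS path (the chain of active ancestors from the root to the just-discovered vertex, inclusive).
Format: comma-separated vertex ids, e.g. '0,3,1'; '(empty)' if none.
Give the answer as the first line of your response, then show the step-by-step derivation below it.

6,7,3

step 1: discover 6; path=6; order=6
step 2: discover 7; path=6>7; order=6,7
step 3: discover 3; path=6>7>3; order=6,7,3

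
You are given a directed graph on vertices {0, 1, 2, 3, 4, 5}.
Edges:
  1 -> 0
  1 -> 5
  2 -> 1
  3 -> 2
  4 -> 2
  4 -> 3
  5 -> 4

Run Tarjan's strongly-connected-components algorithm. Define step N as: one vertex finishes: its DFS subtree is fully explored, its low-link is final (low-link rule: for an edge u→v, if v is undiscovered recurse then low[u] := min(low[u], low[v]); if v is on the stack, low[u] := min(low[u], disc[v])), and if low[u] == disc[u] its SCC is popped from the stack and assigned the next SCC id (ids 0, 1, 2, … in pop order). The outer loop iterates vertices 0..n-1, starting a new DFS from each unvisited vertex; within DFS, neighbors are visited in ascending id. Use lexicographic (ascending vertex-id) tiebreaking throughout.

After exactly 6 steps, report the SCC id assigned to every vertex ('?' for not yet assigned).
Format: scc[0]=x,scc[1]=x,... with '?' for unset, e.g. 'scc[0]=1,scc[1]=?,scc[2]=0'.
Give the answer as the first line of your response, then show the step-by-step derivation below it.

scc[0]=0,scc[1]=1,scc[2]=1,scc[3]=1,scc[4]=1,scc[5]=1

step 1: low=(low[0]=0,low[1]=?,low[2]=?,low[3]=?,low[4]=?,low[5]=?); scc=(scc[0]=0,scc[1]=?,scc[2]=?,scc[3]=?,scc[4]=?,scc[5]=?)
step 2: low=(low[0]=0,low[1]=1,low[2]=1,low[3]=?,low[4]=3,low[5]=2); scc=(scc[0]=0,scc[1]=?,scc[2]=?,scc[3]=?,scc[4]=?,scc[5]=?)
step 3: low=(low[0]=0,low[1]=1,low[2]=1,low[3]=4,low[4]=1,low[5]=2); scc=(scc[0]=0,scc[1]=?,scc[2]=?,scc[3]=?,scc[4]=?,scc[5]=?)
step 4: low=(low[0]=0,low[1]=1,low[2]=1,low[3]=4,low[4]=1,low[5]=2); scc=(scc[0]=0,scc[1]=?,scc[2]=?,scc[3]=?,scc[4]=?,scc[5]=?)
step 5: low=(low[0]=0,low[1]=1,low[2]=1,low[3]=4,low[4]=1,low[5]=1); scc=(scc[0]=0,scc[1]=?,scc[2]=?,scc[3]=?,scc[4]=?,scc[5]=?)
step 6: low=(low[0]=0,low[1]=1,low[2]=1,low[3]=4,low[4]=1,low[5]=1); scc=(scc[0]=0,scc[1]=1,scc[2]=1,scc[3]=1,scc[4]=1,scc[5]=1)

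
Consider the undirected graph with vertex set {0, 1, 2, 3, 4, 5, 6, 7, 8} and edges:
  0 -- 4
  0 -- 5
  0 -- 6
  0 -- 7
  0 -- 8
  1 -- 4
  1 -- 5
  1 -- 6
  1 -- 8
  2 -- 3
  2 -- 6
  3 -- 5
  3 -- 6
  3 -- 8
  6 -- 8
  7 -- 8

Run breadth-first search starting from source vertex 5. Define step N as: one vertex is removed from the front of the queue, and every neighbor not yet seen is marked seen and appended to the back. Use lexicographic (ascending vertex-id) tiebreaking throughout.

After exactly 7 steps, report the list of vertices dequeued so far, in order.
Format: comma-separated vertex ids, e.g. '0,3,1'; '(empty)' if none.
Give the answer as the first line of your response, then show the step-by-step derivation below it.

5,0,1,3,4,6,7

step 1: dequeue 5; queue=[0,1,3]; order=5
step 2: dequeue 0; queue=[1,3,4,6,7,8]; order=5,0
step 3: dequeue 1; queue=[3,4,6,7,8]; order=5,0,1
step 4: dequeue 3; queue=[4,6,7,8,2]; order=5,0,1,3
step 5: dequeue 4; queue=[6,7,8,2]; order=5,0,1,3,4
step 6: dequeue 6; queue=[7,8,2]; order=5,0,1,3,4,6
step 7: dequeue 7; queue=[8,2]; order=5,0,1,3,4,6,7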